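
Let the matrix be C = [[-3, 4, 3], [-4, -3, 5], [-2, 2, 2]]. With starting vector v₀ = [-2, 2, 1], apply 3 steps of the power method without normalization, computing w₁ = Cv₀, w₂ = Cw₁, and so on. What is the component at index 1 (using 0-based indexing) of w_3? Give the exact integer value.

w1 = Cv₀ = (17, 7, 10)
w2 = Cw1 = (7, -39, 0)
w3 = Cw2 = (-177, 89, -92)
The requested component of w3 is 89.

89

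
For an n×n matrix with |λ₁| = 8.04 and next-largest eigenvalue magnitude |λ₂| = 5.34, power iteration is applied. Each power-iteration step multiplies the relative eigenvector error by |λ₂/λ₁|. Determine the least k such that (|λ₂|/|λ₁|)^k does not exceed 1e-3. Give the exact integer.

|λ₂/λ₁| = 5.34/8.04 = 0.66418
Need k ≥ ln(1e-3) / ln(0.66418) = -6.9078 / -0.4092 ≈ 16.881
Smallest integer k satisfying the bound: 17

17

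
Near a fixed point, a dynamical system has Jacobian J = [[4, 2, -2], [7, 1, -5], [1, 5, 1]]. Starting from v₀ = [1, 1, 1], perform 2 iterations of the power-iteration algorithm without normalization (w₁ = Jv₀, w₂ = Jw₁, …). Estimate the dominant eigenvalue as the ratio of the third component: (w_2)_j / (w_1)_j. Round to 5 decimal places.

λ ≈ 3.71429

w1 = Jv₀ = (4, 3, 7)
w2 = Jw1 = (8, -4, 26)
Ratio at component: 26 / 7 = 3.71429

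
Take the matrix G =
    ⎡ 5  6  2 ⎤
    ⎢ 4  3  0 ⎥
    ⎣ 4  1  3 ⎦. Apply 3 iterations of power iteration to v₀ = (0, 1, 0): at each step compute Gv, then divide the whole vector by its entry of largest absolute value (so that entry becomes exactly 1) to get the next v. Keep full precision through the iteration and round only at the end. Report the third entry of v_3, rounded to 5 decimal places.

Gv0 = (6.000000, 3.000000, 1.000000); divide by 6.000000 → v1 = (1.000000, 0.500000, 0.166667)
Gv1 = (8.333333, 5.500000, 5.000000); divide by 8.333333 → v2 = (1.000000, 0.660000, 0.600000)
Gv2 = (10.160000, 5.980000, 6.460000); divide by 10.160000 → v3 = (1.000000, 0.588583, 0.635827)
Requested entry of v3: 323/508 = 0.63583

0.63583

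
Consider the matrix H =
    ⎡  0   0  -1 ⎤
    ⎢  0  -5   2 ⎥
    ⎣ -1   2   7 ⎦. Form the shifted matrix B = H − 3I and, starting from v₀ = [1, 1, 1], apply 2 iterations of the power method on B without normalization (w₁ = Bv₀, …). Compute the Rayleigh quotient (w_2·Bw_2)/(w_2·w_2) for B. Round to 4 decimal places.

B = H − 3I has rows (-3, 0, -1); (0, -8, 2); (-1, 2, 4)
w1 = Bv₀ = ((-3)·1 + 0·1 + (-1)·1; 0·1 + (-8)·1 + 2·1; (-1)·1 + 2·1 + 4·1) = (-4, -6, 5)
w2 = Bw1 = ((-3)·(-4) + 0·(-6) + (-1)·5; 0·(-4) + (-8)·(-6) + 2·5; (-1)·(-4) + 2·(-6) + 4·5) = (7, 58, 12)
Bw2 = (-33, -440, 157)
w2·Bw2 = -23867; w2·w2 = 3557; μ ≈ -23867/3557 = -6.7099

-6.7099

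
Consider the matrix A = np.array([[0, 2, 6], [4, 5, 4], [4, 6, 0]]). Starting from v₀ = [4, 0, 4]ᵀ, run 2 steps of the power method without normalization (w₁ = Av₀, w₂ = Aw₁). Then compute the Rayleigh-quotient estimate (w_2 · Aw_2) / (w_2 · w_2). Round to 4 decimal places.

w1 = Av₀ = (24, 32, 16)
w2 = Aw1 = (160, 320, 288)
Aw2 = (2368, 3392, 2560)
w2·Aw2 = 160·2368 + 320·3392 + 288·2560 = 2201600; w2·w2 = 160·160 + 320·320 + 288·288 = 210944
λ ≈ 2201600/210944 = 10.4369

10.4369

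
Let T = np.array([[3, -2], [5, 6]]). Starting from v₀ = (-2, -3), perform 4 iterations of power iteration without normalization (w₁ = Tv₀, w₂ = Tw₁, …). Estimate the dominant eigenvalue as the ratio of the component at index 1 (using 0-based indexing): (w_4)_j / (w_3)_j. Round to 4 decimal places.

w1 = Tv₀ = (0, -28)
w2 = Tw1 = (56, -168)
w3 = Tw2 = (504, -728)
w4 = Tw3 = (2968, -1848)
Ratio at component: -1848 / -728 = 2.5385

λ ≈ 2.5385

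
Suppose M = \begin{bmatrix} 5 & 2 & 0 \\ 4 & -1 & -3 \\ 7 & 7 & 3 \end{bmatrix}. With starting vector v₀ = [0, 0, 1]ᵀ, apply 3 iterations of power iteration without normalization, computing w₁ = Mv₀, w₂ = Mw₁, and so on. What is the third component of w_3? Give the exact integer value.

w1 = Mv₀ = (0, -3, 3)
w2 = Mw1 = (-6, -6, -12)
w3 = Mw2 = (-42, 18, -120)
The requested component of w3 is -120.

-120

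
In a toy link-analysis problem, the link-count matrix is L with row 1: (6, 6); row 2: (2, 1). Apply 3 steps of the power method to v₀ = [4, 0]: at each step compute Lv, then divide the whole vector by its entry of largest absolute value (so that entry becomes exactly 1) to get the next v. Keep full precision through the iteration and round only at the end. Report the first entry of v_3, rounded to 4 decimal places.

Lv0 = (24.00000, 8.00000); divide by 24.00000 → v1 = (1.00000, 0.33333)
Lv1 = (8.00000, 2.33333); divide by 8.00000 → v2 = (1.00000, 0.29167)
Lv2 = (7.75000, 2.29167); divide by 7.75000 → v3 = (1.00000, 0.29570)
Requested entry of v3: 1488/1488 = 1.0000

1.0000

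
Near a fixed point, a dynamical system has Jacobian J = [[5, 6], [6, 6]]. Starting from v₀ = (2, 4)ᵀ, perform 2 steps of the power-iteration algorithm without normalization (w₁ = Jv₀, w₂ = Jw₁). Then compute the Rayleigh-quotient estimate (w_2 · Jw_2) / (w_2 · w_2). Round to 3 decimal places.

11.521

w1 = Jv₀ = (5·2 + 6·4; 6·2 + 6·4) = (34, 36)
w2 = Jw1 = (5·34 + 6·36; 6·34 + 6·36) = (386, 420)
Jw2 = (4450, 4836)
w2·Jw2 = 386·4450 + 420·4836 = 3748820; w2·w2 = 386·386 + 420·420 = 325396
λ ≈ 3748820/325396 = 11.521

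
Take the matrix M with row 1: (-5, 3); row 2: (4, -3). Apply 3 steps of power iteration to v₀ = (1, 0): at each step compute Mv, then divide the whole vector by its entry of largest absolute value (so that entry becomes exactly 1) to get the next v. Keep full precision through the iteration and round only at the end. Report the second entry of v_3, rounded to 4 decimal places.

-0.8683

Mv0 = (-5.00000, 4.00000); divide by -5.00000 → v1 = (1.00000, -0.80000)
Mv1 = (-7.40000, 6.40000); divide by -7.40000 → v2 = (1.00000, -0.86486)
Mv2 = (-7.59459, 6.59459); divide by -7.59459 → v3 = (1.00000, -0.86833)
Requested entry of v3: 244/-281 = -0.8683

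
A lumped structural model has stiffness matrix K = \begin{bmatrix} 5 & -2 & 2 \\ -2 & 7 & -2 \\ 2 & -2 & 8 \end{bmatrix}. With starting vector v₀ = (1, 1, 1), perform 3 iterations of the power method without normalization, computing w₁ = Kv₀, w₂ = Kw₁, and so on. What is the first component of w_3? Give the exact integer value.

w1 = Kv₀ = (5·1 + (-2)·1 + 2·1; (-2)·1 + 7·1 + (-2)·1; 2·1 + (-2)·1 + 8·1) = (5, 3, 8)
w2 = Kw1 = (5·5 + (-2)·3 + 2·8; (-2)·5 + 7·3 + (-2)·8; 2·5 + (-2)·3 + 8·8) = (35, -5, 68)
w3 = Kw2 = (321, -241, 624)
The requested component of w3 is 321.

321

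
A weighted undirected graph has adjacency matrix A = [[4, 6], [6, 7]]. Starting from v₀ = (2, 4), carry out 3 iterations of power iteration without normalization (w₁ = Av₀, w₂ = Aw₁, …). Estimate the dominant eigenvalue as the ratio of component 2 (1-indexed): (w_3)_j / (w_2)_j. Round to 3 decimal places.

w1 = Av₀ = (4·2 + 6·4; 6·2 + 7·4) = (32, 40)
w2 = Aw1 = (4·32 + 6·40; 6·32 + 7·40) = (368, 472)
w3 = Aw2 = (4304, 5512)
Ratio at component: 5512 / 472 = 11.678

11.678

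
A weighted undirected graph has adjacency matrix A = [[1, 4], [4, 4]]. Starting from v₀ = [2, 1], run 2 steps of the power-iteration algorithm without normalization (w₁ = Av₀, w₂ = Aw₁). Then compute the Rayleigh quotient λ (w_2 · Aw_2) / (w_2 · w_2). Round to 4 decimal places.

6.7600

w1 = Av₀ = (6, 12)
w2 = Aw1 = (54, 72)
Aw2 = (342, 504)
w2·Aw2 = 54·342 + 72·504 = 54756; w2·w2 = 54·54 + 72·72 = 8100
λ ≈ 54756/8100 = 6.7600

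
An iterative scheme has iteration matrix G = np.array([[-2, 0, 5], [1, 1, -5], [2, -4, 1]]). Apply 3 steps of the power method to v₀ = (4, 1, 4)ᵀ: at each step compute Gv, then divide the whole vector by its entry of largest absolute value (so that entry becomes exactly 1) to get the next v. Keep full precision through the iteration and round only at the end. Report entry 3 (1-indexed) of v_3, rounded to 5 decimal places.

Gv0 = (12.000000, -15.000000, 8.000000); divide by -15.000000 → v1 = (-0.800000, 1.000000, -0.533333)
Gv1 = (-1.066667, 2.866667, -6.133333); divide by -6.133333 → v2 = (0.173913, -0.467391, 1.000000)
Gv2 = (4.652174, -5.293478, 3.217391); divide by -5.293478 → v3 = (-0.878850, 1.000000, -0.607803)
Requested entry of v3: 296/-487 = -0.60780

-0.60780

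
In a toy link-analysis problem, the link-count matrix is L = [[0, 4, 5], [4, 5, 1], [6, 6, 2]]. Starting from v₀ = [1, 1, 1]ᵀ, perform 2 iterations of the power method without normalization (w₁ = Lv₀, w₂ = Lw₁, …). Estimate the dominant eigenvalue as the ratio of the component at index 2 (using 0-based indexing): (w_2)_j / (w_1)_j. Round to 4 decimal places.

w1 = Lv₀ = (0·1 + 4·1 + 5·1; 4·1 + 5·1 + 1·1; 6·1 + 6·1 + 2·1) = (9, 10, 14)
w2 = Lw1 = (0·9 + 4·10 + 5·14; 4·9 + 5·10 + 1·14; 6·9 + 6·10 + 2·14) = (110, 100, 142)
Ratio at component: 142 / 14 = 10.1429

λ ≈ 10.1429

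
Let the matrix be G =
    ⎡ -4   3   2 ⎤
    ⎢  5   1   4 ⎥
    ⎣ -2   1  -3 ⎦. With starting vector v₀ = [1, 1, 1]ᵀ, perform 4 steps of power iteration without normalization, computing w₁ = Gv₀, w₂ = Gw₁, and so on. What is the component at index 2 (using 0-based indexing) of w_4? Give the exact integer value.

w1 = Gv₀ = ((-4)·1 + 3·1 + 2·1; 5·1 + 1·1 + 4·1; (-2)·1 + 1·1 + (-3)·1) = (1, 10, -4)
w2 = Gw1 = ((-4)·1 + 3·10 + 2·(-4); 5·1 + 1·10 + 4·(-4); (-2)·1 + 1·10 + (-3)·(-4)) = (18, -1, 20)
w3 = Gw2 = (-35, 169, -97)
w4 = Gw3 = (453, -394, 530)
The requested component of w4 is 530.

530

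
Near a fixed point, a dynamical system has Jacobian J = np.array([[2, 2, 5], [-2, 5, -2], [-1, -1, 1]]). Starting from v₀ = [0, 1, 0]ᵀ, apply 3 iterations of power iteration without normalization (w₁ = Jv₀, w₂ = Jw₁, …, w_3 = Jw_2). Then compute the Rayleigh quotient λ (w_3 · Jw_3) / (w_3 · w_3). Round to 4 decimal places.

w1 = Jv₀ = (2·0 + 2·1 + 5·0; (-2)·0 + 5·1 + (-2)·0; (-1)·0 + (-1)·1 + 1·0) = (2, 5, -1)
w2 = Jw1 = (2·2 + 2·5 + 5·(-1); (-2)·2 + 5·5 + (-2)·(-1); (-1)·2 + (-1)·5 + 1·(-1)) = (9, 23, -8)
w3 = Jw2 = (24, 113, -40)
Jw3 = (74, 597, -177)
w3·Jw3 = 24·74 + 113·597 + (-40)·(-177) = 76317; w3·w3 = 24·24 + 113·113 + (-40)·(-40) = 14945
λ ≈ 76317/14945 = 5.1065

λ ≈ 5.1065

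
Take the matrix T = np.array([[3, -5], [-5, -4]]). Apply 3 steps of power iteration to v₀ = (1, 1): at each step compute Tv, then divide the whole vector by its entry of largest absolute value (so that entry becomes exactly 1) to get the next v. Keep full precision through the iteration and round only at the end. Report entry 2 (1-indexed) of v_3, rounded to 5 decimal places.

Tv0 = (-2.000000, -9.000000); divide by -9.000000 → v1 = (0.222222, 1.000000)
Tv1 = (-4.333333, -5.111111); divide by -5.111111 → v2 = (0.847826, 1.000000)
Tv2 = (-2.456522, -8.239130); divide by -8.239130 → v3 = (0.298153, 1.000000)
Requested entry of v3: -379/-379 = 1.00000

1.00000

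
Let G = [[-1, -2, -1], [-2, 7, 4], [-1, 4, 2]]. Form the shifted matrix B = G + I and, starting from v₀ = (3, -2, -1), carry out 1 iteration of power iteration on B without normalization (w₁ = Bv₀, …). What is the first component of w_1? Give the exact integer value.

5

B = G + I has rows (0, -2, -1); (-2, 8, 4); (-1, 4, 3)
w1 = Bv₀ = (0·3 + (-2)·(-2) + (-1)·(-1); (-2)·3 + 8·(-2) + 4·(-1); (-1)·3 + 4·(-2) + 3·(-1)) = (5, -26, -14)
Requested component of w1: 5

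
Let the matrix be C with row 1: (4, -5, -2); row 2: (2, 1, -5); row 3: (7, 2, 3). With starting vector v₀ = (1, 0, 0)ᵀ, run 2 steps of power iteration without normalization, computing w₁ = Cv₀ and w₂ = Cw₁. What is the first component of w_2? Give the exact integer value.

-8

w1 = Cv₀ = (4·1 + (-5)·0 + (-2)·0; 2·1 + 1·0 + (-5)·0; 7·1 + 2·0 + 3·0) = (4, 2, 7)
w2 = Cw1 = (4·4 + (-5)·2 + (-2)·7; 2·4 + 1·2 + (-5)·7; 7·4 + 2·2 + 3·7) = (-8, -25, 53)
The requested component of w2 is -8.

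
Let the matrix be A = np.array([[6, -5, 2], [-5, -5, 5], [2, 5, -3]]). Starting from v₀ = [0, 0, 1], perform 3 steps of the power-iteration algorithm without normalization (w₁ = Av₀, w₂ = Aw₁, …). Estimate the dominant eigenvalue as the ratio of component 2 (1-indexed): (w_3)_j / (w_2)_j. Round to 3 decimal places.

-10.700

w1 = Av₀ = (2, 5, -3)
w2 = Aw1 = (-19, -50, 38)
w3 = Aw2 = (212, 535, -402)
Ratio at component: 535 / -50 = -10.700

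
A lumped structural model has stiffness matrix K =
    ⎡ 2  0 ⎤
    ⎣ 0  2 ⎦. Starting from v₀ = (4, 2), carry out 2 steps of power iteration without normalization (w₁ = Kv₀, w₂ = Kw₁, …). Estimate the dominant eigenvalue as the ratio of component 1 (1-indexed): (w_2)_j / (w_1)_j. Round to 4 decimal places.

2.0000

w1 = Kv₀ = (8, 4)
w2 = Kw1 = (16, 8)
Ratio at component: 16 / 8 = 2.0000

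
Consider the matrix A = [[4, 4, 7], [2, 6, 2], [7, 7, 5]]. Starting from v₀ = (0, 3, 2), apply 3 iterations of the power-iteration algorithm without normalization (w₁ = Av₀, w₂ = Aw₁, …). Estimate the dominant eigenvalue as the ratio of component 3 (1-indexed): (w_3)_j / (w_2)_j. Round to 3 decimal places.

λ ≈ 14.338

w1 = Av₀ = (26, 22, 31)
w2 = Aw1 = (409, 246, 491)
w3 = Aw2 = (6057, 3276, 7040)
Ratio at component: 7040 / 491 = 14.338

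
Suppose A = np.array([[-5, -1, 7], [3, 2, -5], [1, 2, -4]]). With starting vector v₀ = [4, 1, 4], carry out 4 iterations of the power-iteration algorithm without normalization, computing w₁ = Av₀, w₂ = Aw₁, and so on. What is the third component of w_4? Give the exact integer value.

457

w1 = Av₀ = ((-5)·4 + (-1)·1 + 7·4; 3·4 + 2·1 + (-5)·4; 1·4 + 2·1 + (-4)·4) = (7, -6, -10)
w2 = Aw1 = ((-5)·7 + (-1)·(-6) + 7·(-10); 3·7 + 2·(-6) + (-5)·(-10); 1·7 + 2·(-6) + (-4)·(-10)) = (-99, 59, 35)
w3 = Aw2 = (681, -354, -121)
w4 = Aw3 = (-3898, 1940, 457)
The requested component of w4 is 457.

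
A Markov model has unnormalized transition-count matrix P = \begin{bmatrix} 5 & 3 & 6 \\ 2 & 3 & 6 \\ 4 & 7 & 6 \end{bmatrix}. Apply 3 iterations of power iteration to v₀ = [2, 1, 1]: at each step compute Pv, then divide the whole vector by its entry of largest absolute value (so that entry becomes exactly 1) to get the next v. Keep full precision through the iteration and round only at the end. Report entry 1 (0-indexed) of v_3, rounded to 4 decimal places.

Pv0 = (19.00000, 13.00000, 21.00000); divide by 21.00000 → v1 = (0.90476, 0.61905, 1.00000)
Pv1 = (12.38095, 9.66667, 13.95238); divide by 13.95238 → v2 = (0.88737, 0.69283, 1.00000)
Pv2 = (12.51536, 9.85324, 14.39932); divide by 14.39932 → v3 = (0.86916, 0.68429, 1.00000)
Requested entry of v3: 2887/4219 = 0.6843

0.6843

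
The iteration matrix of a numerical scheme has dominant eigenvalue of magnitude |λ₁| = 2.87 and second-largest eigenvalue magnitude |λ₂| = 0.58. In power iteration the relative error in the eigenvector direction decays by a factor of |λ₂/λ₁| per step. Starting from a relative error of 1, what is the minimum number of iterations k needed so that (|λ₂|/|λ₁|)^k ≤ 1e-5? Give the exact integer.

|λ₂/λ₁| = 0.58/2.87 = 0.20209
Need k ≥ ln(1e-5) / ln(0.20209) = -11.5129 / -1.5990 ≈ 7.200
Smallest integer k satisfying the bound: 8

8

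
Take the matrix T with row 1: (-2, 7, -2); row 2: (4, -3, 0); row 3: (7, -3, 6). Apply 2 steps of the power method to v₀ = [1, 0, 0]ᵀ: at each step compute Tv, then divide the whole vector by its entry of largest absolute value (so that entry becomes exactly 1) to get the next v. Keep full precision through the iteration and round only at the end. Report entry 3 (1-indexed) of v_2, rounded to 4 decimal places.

-0.8000

Tv0 = (-2.00000, 4.00000, 7.00000); divide by 7.00000 → v1 = (-0.28571, 0.57143, 1.00000)
Tv1 = (2.57143, -2.85714, 2.28571); divide by -2.85714 → v2 = (-0.90000, 1.00000, -0.80000)
Requested entry of v2: 16/-20 = -0.8000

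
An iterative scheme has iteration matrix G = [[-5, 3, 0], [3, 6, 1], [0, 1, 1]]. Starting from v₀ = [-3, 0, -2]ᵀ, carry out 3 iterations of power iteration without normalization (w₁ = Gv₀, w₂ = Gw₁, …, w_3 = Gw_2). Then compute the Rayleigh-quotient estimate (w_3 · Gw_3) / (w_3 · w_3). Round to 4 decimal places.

w1 = Gv₀ = ((-5)·(-3) + 3·0 + 0·(-2); 3·(-3) + 6·0 + 1·(-2); 0·(-3) + 1·0 + 1·(-2)) = (15, -11, -2)
w2 = Gw1 = ((-5)·15 + 3·(-11) + 0·(-2); 3·15 + 6·(-11) + 1·(-2); 0·15 + 1·(-11) + 1·(-2)) = (-108, -23, -13)
w3 = Gw2 = (471, -475, -36)
Gw3 = (-3780, -1473, -511)
w3·Gw3 = 471·(-3780) + (-475)·(-1473) + (-36)·(-511) = -1062309; w3·w3 = 471·471 + (-475)·(-475) + (-36)·(-36) = 448762
λ ≈ -1062309/448762 = -2.3672

λ ≈ -2.3672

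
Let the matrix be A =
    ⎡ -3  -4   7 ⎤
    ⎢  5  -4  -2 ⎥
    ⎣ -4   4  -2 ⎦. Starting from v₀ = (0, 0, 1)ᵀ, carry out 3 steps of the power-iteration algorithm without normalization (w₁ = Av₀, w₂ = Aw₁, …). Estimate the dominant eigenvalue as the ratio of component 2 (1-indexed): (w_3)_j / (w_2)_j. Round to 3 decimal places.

λ ≈ -5.511

w1 = Av₀ = (7, -2, -2)
w2 = Aw1 = (-27, 47, -32)
w3 = Aw2 = (-331, -259, 360)
Ratio at component: -259 / 47 = -5.511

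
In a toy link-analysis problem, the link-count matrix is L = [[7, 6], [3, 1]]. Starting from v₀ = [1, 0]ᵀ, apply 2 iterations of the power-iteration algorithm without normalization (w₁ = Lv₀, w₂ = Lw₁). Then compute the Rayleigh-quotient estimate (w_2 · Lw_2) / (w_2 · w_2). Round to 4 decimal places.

9.1749

w1 = Lv₀ = (7, 3)
w2 = Lw1 = (67, 24)
Lw2 = (613, 225)
w2·Lw2 = 67·613 + 24·225 = 46471; w2·w2 = 67·67 + 24·24 = 5065
λ ≈ 46471/5065 = 9.1749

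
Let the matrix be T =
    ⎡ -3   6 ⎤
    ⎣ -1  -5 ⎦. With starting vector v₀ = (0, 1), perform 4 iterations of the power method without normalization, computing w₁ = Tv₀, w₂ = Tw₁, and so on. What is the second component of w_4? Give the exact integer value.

-23

w1 = Tv₀ = (6, -5)
w2 = Tw1 = (-48, 19)
w3 = Tw2 = (258, -47)
w4 = Tw3 = (-1056, -23)
The requested component of w4 is -23.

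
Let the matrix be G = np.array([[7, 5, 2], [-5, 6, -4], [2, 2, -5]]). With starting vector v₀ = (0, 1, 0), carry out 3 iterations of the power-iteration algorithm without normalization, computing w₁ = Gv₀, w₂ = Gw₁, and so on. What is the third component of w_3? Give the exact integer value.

84

w1 = Gv₀ = (7·0 + 5·1 + 2·0; (-5)·0 + 6·1 + (-4)·0; 2·0 + 2·1 + (-5)·0) = (5, 6, 2)
w2 = Gw1 = (7·5 + 5·6 + 2·2; (-5)·5 + 6·6 + (-4)·2; 2·5 + 2·6 + (-5)·2) = (69, 3, 12)
w3 = Gw2 = (522, -375, 84)
The requested component of w3 is 84.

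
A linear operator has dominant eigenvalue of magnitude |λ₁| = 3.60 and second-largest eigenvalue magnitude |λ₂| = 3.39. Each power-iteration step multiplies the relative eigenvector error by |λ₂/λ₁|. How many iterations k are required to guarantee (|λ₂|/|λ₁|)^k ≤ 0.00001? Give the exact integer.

192

|λ₂/λ₁| = 3.39/3.60 = 0.94167
Need k ≥ ln(0.00001) / ln(0.94167) = -11.5129 / -0.0601 ≈ 191.550
Smallest integer k satisfying the bound: 192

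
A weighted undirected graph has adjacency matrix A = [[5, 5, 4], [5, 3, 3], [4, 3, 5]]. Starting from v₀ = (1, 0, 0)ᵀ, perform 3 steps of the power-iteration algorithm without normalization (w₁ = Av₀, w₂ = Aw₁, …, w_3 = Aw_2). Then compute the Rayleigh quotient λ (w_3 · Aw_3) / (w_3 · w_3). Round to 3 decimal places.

w1 = Av₀ = (5·1 + 5·0 + 4·0; 5·1 + 3·0 + 3·0; 4·1 + 3·0 + 5·0) = (5, 5, 4)
w2 = Aw1 = (5·5 + 5·5 + 4·4; 5·5 + 3·5 + 3·4; 4·5 + 3·5 + 5·4) = (66, 52, 55)
w3 = Aw2 = (810, 651, 695)
Aw3 = (10085, 8088, 8668)
w3·Aw3 = 810·10085 + 651·8088 + 695·8668 = 19458398; w3·w3 = 810·810 + 651·651 + 695·695 = 1562926
λ ≈ 19458398/1562926 = 12.450

12.450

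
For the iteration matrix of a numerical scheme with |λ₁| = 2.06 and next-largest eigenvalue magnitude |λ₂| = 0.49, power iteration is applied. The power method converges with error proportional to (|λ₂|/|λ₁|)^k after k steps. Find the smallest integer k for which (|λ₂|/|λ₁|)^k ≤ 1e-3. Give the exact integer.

5

|λ₂/λ₁| = 0.49/2.06 = 0.23786
Need k ≥ ln(1e-3) / ln(0.23786) = -6.9078 / -1.4361 ≈ 4.810
Smallest integer k satisfying the bound: 5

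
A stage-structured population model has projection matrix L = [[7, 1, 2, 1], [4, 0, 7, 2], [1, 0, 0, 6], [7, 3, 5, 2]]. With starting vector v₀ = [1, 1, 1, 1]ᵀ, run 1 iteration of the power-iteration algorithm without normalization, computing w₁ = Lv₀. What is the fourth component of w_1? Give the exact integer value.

17

w1 = Lv₀ = (11, 13, 7, 17)
The requested component of w1 is 17.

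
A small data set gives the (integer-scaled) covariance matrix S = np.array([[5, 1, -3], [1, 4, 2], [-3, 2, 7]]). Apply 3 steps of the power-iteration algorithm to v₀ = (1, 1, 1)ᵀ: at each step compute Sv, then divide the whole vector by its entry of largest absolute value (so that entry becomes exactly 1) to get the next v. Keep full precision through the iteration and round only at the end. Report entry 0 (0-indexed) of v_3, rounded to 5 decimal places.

-0.19355

Sv0 = (3.000000, 7.000000, 6.000000); divide by 7.000000 → v1 = (0.428571, 1.000000, 0.857143)
Sv1 = (0.571429, 6.142857, 6.714286); divide by 6.714286 → v2 = (0.085106, 0.914894, 1.000000)
Sv2 = (-1.659574, 5.744681, 8.574468); divide by 8.574468 → v3 = (-0.193548, 0.669975, 1.000000)
Requested entry of v3: -78/403 = -0.19355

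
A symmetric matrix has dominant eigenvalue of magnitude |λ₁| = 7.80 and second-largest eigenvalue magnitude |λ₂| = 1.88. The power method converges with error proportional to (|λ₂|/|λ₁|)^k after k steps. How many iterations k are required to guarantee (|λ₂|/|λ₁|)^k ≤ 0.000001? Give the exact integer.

|λ₂/λ₁| = 1.88/7.80 = 0.24103
Need k ≥ ln(0.000001) / ln(0.24103) = -13.8155 / -1.4229 ≈ 9.710
Smallest integer k satisfying the bound: 10

10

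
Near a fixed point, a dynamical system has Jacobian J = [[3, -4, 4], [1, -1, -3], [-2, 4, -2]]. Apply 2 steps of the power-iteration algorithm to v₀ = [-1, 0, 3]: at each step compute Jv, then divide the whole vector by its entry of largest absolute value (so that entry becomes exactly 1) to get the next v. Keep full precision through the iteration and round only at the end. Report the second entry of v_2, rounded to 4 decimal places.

0.6078

Jv0 = (9.00000, -10.00000, -4.00000); divide by -10.00000 → v1 = (-0.90000, 1.00000, 0.40000)
Jv1 = (-5.10000, -3.10000, 5.00000); divide by -5.10000 → v2 = (1.00000, 0.60784, -0.98039)
Requested entry of v2: 31/51 = 0.6078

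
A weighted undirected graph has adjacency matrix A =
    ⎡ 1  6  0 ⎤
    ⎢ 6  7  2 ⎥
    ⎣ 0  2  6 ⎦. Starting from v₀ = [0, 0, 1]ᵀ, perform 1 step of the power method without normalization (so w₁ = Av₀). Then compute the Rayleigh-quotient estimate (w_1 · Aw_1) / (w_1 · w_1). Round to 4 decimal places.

w1 = Av₀ = (0, 2, 6)
Aw1 = (12, 26, 40)
w1·Aw1 = 0·12 + 2·26 + 6·40 = 292; w1·w1 = 0·0 + 2·2 + 6·6 = 40
λ ≈ 292/40 = 7.3000

7.3000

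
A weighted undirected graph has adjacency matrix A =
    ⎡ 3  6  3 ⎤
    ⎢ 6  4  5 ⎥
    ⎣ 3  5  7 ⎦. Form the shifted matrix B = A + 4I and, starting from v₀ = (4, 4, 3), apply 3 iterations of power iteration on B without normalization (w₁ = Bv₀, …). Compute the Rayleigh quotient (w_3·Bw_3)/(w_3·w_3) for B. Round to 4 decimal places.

B = A + 4I has rows (7, 6, 3); (6, 8, 5); (3, 5, 11)
w1 = Bv₀ = (7·4 + 6·4 + 3·3; 6·4 + 8·4 + 5·3; 3·4 + 5·4 + 11·3) = (61, 71, 65)
w2 = Bw1 = (7·61 + 6·71 + 3·65; 6·61 + 8·71 + 5·65; 3·61 + 5·71 + 11·65) = (1048, 1259, 1253)
w3 = Bw2 = (18649, 22625, 23222)
Bw3 = (335959, 409004, 424514)
w3·Bw3 = 25377078999; w3·w3 = 1398937110; μ ≈ 25377078999/1398937110 = 18.1403

μ ≈ 18.1403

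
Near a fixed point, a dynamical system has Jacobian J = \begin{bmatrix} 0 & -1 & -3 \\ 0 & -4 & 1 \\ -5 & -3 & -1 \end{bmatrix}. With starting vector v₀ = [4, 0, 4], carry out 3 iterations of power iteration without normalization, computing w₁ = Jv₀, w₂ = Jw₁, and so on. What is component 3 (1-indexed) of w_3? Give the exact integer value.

w1 = Jv₀ = (-12, 4, -24)
w2 = Jw1 = (68, -40, 72)
w3 = Jw2 = (-176, 232, -292)
The requested component of w3 is -292.

-292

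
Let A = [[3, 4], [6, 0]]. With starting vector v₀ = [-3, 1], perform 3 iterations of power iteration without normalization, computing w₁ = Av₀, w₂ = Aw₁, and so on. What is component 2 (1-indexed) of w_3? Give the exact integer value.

w1 = Av₀ = (-5, -18)
w2 = Aw1 = (-87, -30)
w3 = Aw2 = (-381, -522)
The requested component of w3 is -522.

-522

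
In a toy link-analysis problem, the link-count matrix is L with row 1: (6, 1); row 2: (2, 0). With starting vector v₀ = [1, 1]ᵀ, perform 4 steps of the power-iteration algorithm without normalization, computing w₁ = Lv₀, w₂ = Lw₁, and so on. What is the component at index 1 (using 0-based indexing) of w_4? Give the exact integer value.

w1 = Lv₀ = (7, 2)
w2 = Lw1 = (44, 14)
w3 = Lw2 = (278, 88)
w4 = Lw3 = (1756, 556)
The requested component of w4 is 556.

556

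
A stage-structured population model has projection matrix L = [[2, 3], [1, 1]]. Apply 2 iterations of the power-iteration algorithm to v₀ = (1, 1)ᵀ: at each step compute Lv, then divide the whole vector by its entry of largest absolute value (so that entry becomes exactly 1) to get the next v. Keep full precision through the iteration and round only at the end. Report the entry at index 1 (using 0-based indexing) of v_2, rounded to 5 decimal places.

Lv0 = (5.000000, 2.000000); divide by 5.000000 → v1 = (1.000000, 0.400000)
Lv1 = (3.200000, 1.400000); divide by 3.200000 → v2 = (1.000000, 0.437500)
Requested entry of v2: 7/16 = 0.43750

0.43750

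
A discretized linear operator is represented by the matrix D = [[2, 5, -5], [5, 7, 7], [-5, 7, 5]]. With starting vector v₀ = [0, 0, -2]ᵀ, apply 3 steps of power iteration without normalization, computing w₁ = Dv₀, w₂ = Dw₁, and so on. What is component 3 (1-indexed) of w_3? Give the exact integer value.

-1816

w1 = Dv₀ = (2·0 + 5·0 + (-5)·(-2); 5·0 + 7·0 + 7·(-2); (-5)·0 + 7·0 + 5·(-2)) = (10, -14, -10)
w2 = Dw1 = (2·10 + 5·(-14) + (-5)·(-10); 5·10 + 7·(-14) + 7·(-10); (-5)·10 + 7·(-14) + 5·(-10)) = (0, -118, -198)
w3 = Dw2 = (400, -2212, -1816)
The requested component of w3 is -1816.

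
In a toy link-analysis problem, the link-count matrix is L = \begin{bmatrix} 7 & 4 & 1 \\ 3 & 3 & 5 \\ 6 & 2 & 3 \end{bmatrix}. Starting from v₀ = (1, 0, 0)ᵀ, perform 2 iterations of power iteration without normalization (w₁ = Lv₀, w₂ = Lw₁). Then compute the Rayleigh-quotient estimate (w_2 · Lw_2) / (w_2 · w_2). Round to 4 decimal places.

w1 = Lv₀ = (7·1 + 4·0 + 1·0; 3·1 + 3·0 + 5·0; 6·1 + 2·0 + 3·0) = (7, 3, 6)
w2 = Lw1 = (7·7 + 4·3 + 1·6; 3·7 + 3·3 + 5·6; 6·7 + 2·3 + 3·6) = (67, 60, 66)
Lw2 = (775, 711, 720)
w2·Lw2 = 67·775 + 60·711 + 66·720 = 142105; w2·w2 = 67·67 + 60·60 + 66·66 = 12445
λ ≈ 142105/12445 = 11.4186

λ ≈ 11.4186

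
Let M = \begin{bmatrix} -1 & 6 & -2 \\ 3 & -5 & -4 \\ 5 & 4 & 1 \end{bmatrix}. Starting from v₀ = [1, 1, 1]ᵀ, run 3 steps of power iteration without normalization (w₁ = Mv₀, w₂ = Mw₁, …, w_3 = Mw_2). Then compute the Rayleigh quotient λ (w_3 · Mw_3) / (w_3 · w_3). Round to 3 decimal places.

w1 = Mv₀ = (3, -6, 10)
w2 = Mw1 = (-59, -1, 1)
w3 = Mw2 = (51, -176, -298)
Mw3 = (-511, 2225, -747)
w3·Mw3 = 51·(-511) + (-176)·2225 + (-298)·(-747) = -195055; w3·w3 = 51·51 + (-176)·(-176) + (-298)·(-298) = 122381
λ ≈ -195055/122381 = -1.594

λ ≈ -1.594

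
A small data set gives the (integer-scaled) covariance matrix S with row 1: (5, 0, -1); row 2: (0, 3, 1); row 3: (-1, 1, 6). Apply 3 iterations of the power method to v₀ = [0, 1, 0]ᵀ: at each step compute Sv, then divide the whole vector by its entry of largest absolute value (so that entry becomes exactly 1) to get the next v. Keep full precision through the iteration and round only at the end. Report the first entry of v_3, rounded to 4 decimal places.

-0.2154

Sv0 = (0.00000, 3.00000, 1.00000); divide by 3.00000 → v1 = (0.00000, 1.00000, 0.33333)
Sv1 = (-0.33333, 3.33333, 3.00000); divide by 3.33333 → v2 = (-0.10000, 1.00000, 0.90000)
Sv2 = (-1.40000, 3.90000, 6.50000); divide by 6.50000 → v3 = (-0.21538, 0.60000, 1.00000)
Requested entry of v3: -14/65 = -0.2154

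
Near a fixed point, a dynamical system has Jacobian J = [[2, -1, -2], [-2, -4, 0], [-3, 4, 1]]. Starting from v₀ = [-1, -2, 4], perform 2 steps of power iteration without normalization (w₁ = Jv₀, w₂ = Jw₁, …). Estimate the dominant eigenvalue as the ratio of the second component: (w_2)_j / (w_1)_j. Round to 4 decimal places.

λ ≈ -2.4000

w1 = Jv₀ = (-8, 10, -1)
w2 = Jw1 = (-24, -24, 63)
Ratio at component: -24 / 10 = -2.4000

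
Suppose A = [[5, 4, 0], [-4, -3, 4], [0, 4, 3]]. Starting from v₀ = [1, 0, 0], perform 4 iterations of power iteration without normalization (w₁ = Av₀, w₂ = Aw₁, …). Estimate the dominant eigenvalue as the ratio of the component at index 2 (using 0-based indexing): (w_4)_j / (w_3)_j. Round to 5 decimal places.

w1 = Av₀ = (5·1 + 4·0 + 0·0; (-4)·1 + (-3)·0 + 4·0; 0·1 + 4·0 + 3·0) = (5, -4, 0)
w2 = Aw1 = (5·5 + 4·(-4) + 0·0; (-4)·5 + (-3)·(-4) + 4·0; 0·5 + 4·(-4) + 3·0) = (9, -8, -16)
w3 = Aw2 = (13, -76, -80)
w4 = Aw3 = (-239, -144, -544)
Ratio at component: -544 / -80 = 6.80000

λ ≈ 6.80000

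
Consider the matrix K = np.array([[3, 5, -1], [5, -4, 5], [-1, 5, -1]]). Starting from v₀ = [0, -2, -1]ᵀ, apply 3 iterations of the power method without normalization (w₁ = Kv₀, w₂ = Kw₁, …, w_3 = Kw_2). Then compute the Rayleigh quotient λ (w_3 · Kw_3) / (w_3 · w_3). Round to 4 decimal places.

λ ≈ -8.0563

w1 = Kv₀ = (3·0 + 5·(-2) + (-1)·(-1); 5·0 + (-4)·(-2) + 5·(-1); (-1)·0 + 5·(-2) + (-1)·(-1)) = (-9, 3, -9)
w2 = Kw1 = (3·(-9) + 5·3 + (-1)·(-9); 5·(-9) + (-4)·3 + 5·(-9); (-1)·(-9) + 5·3 + (-1)·(-9)) = (-3, -102, 33)
w3 = Kw2 = (-552, 558, -540)
Kw3 = (1674, -7692, 3882)
w3·Kw3 = (-552)·1674 + 558·(-7692) + (-540)·3882 = -7312464; w3·w3 = (-552)·(-552) + 558·558 + (-540)·(-540) = 907668
λ ≈ -7312464/907668 = -8.0563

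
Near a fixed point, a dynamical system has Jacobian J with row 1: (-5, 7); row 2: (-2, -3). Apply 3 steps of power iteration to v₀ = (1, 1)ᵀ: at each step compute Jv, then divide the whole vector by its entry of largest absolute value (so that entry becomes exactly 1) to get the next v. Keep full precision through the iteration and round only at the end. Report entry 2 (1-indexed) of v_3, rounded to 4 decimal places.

Jv0 = (2.00000, -5.00000); divide by -5.00000 → v1 = (-0.40000, 1.00000)
Jv1 = (9.00000, -2.20000); divide by 9.00000 → v2 = (1.00000, -0.24444)
Jv2 = (-6.71111, -1.26667); divide by -6.71111 → v3 = (1.00000, 0.18874)
Requested entry of v3: 57/302 = 0.1887

0.1887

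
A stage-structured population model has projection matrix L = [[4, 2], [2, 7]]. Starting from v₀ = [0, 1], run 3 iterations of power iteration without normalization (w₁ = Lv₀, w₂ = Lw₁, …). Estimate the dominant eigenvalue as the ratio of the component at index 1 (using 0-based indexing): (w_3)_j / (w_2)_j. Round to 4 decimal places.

w1 = Lv₀ = (2, 7)
w2 = Lw1 = (22, 53)
w3 = Lw2 = (194, 415)
Ratio at component: 415 / 53 = 7.8302

λ ≈ 7.8302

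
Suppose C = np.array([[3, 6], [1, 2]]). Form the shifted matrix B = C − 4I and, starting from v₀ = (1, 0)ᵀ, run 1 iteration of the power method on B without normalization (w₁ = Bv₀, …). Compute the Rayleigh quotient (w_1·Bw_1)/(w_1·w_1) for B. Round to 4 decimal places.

-5.0000

B = C − 4I has rows (-1, 6); (1, -2)
w1 = Bv₀ = ((-1)·1 + 6·0; 1·1 + (-2)·0) = (-1, 1)
Bw1 = (7, -3)
w1·Bw1 = -10; w1·w1 = 2; μ ≈ -10/2 = -5.0000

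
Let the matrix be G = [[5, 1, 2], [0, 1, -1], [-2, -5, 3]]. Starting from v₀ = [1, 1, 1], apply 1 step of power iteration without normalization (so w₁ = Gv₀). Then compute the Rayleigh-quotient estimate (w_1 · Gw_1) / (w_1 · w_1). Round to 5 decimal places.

w1 = Gv₀ = (5·1 + 1·1 + 2·1; 0·1 + 1·1 + (-1)·1; (-2)·1 + (-5)·1 + 3·1) = (8, 0, -4)
Gw1 = (32, 4, -28)
w1·Gw1 = 8·32 + 0·4 + (-4)·(-28) = 368; w1·w1 = 8·8 + 0·0 + (-4)·(-4) = 80
λ ≈ 368/80 = 4.60000

λ ≈ 4.60000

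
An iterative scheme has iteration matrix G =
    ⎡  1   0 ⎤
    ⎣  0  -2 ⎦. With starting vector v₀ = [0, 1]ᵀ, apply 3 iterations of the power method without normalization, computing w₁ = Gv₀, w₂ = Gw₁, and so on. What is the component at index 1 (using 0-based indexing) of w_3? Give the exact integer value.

w1 = Gv₀ = (0, -2)
w2 = Gw1 = (0, 4)
w3 = Gw2 = (0, -8)
The requested component of w3 is -8.

-8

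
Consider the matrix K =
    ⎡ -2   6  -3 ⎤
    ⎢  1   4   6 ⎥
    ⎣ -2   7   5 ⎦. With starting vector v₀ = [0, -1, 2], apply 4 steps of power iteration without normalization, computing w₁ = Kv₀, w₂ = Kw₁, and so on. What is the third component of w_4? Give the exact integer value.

8936

w1 = Kv₀ = ((-2)·0 + 6·(-1) + (-3)·2; 1·0 + 4·(-1) + 6·2; (-2)·0 + 7·(-1) + 5·2) = (-12, 8, 3)
w2 = Kw1 = ((-2)·(-12) + 6·8 + (-3)·3; 1·(-12) + 4·8 + 6·3; (-2)·(-12) + 7·8 + 5·3) = (63, 38, 95)
w3 = Kw2 = (-183, 785, 615)
w4 = Kw3 = (3231, 6647, 8936)
The requested component of w4 is 8936.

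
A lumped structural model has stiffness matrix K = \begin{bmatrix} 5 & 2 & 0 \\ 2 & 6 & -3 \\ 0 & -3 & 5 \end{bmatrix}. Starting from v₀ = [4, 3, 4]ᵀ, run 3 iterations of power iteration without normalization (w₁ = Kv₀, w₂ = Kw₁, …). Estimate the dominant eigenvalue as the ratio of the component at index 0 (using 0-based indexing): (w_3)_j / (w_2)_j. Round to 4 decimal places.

6.3038

w1 = Kv₀ = (26, 14, 11)
w2 = Kw1 = (158, 103, 13)
w3 = Kw2 = (996, 895, -244)
Ratio at component: 996 / 158 = 6.3038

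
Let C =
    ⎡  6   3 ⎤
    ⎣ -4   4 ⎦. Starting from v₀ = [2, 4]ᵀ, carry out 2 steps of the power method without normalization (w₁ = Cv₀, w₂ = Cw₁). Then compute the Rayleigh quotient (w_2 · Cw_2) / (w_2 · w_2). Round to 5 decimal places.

w1 = Cv₀ = (6·2 + 3·4; (-4)·2 + 4·4) = (24, 8)
w2 = Cw1 = (6·24 + 3·8; (-4)·24 + 4·8) = (168, -64)
Cw2 = (816, -928)
w2·Cw2 = 168·816 + (-64)·(-928) = 196480; w2·w2 = 168·168 + (-64)·(-64) = 32320
λ ≈ 196480/32320 = 6.07921

6.07921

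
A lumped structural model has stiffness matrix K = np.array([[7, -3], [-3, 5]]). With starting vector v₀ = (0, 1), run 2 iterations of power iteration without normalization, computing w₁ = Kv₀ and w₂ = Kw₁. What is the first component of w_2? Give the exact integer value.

-36

w1 = Kv₀ = (7·0 + (-3)·1; (-3)·0 + 5·1) = (-3, 5)
w2 = Kw1 = (7·(-3) + (-3)·5; (-3)·(-3) + 5·5) = (-36, 34)
The requested component of w2 is -36.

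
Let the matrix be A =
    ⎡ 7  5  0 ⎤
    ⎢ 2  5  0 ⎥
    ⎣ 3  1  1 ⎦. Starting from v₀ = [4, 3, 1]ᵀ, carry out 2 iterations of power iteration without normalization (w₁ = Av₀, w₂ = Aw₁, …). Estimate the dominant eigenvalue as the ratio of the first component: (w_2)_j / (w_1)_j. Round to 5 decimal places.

w1 = Av₀ = (43, 23, 16)
w2 = Aw1 = (416, 201, 168)
Ratio at component: 416 / 43 = 9.67442

9.67442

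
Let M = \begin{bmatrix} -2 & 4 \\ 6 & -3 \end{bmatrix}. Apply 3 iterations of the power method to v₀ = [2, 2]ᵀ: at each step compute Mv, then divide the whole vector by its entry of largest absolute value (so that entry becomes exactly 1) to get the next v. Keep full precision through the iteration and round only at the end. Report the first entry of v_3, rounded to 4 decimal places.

Mv0 = (4.00000, 6.00000); divide by 6.00000 → v1 = (0.66667, 1.00000)
Mv1 = (2.66667, 1.00000); divide by 2.66667 → v2 = (1.00000, 0.37500)
Mv2 = (-0.50000, 4.87500); divide by 4.87500 → v3 = (-0.10256, 1.00000)
Requested entry of v3: -8/78 = -0.1026

-0.1026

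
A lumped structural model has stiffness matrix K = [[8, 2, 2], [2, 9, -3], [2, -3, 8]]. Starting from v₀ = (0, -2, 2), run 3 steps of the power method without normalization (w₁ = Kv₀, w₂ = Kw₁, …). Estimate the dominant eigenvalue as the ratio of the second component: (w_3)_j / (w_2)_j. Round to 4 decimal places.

w1 = Kv₀ = (0, -24, 22)
w2 = Kw1 = (-4, -282, 248)
w3 = Kw2 = (-100, -3290, 2822)
Ratio at component: -3290 / -282 = 11.6667

11.6667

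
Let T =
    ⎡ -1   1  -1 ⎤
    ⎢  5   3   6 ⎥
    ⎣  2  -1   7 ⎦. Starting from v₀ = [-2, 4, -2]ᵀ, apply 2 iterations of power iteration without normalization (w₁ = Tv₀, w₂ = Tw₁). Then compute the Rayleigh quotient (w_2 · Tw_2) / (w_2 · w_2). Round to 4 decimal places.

w1 = Tv₀ = (8, -10, -22)
w2 = Tw1 = (4, -122, -128)
Tw2 = (2, -1114, -766)
w2·Tw2 = 4·2 + (-122)·(-1114) + (-128)·(-766) = 233964; w2·w2 = 4·4 + (-122)·(-122) + (-128)·(-128) = 31284
λ ≈ 233964/31284 = 7.4787

λ ≈ 7.4787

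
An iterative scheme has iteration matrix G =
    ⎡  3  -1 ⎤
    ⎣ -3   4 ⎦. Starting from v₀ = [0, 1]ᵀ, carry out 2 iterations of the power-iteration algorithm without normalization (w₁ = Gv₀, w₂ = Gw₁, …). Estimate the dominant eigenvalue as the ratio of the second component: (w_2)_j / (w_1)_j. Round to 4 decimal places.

4.7500

w1 = Gv₀ = (3·0 + (-1)·1; (-3)·0 + 4·1) = (-1, 4)
w2 = Gw1 = (3·(-1) + (-1)·4; (-3)·(-1) + 4·4) = (-7, 19)
Ratio at component: 19 / 4 = 4.7500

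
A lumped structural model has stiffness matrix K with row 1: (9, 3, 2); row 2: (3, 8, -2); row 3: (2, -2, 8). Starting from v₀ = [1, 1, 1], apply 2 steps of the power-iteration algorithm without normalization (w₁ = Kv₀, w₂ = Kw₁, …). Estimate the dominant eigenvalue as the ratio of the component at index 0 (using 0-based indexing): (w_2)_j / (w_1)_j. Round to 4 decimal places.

w1 = Kv₀ = (9·1 + 3·1 + 2·1; 3·1 + 8·1 + (-2)·1; 2·1 + (-2)·1 + 8·1) = (14, 9, 8)
w2 = Kw1 = (9·14 + 3·9 + 2·8; 3·14 + 8·9 + (-2)·8; 2·14 + (-2)·9 + 8·8) = (169, 98, 74)
Ratio at component: 169 / 14 = 12.0714

λ ≈ 12.0714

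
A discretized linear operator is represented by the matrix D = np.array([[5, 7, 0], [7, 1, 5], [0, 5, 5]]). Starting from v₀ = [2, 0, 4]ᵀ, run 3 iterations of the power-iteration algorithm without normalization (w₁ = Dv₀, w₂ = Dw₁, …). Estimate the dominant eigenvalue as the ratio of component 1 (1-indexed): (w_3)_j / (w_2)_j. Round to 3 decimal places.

λ ≈ 9.958

w1 = Dv₀ = (5·2 + 7·0 + 0·4; 7·2 + 1·0 + 5·4; 0·2 + 5·0 + 5·4) = (10, 34, 20)
w2 = Dw1 = (5·10 + 7·34 + 0·20; 7·10 + 1·34 + 5·20; 0·10 + 5·34 + 5·20) = (288, 204, 270)
w3 = Dw2 = (2868, 3570, 2370)
Ratio at component: 2868 / 288 = 9.958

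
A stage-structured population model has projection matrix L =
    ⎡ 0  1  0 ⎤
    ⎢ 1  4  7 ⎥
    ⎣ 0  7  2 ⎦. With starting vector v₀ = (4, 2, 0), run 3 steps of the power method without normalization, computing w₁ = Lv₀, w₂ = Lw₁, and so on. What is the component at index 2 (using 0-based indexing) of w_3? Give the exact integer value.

w1 = Lv₀ = (0·4 + 1·2 + 0·0; 1·4 + 4·2 + 7·0; 0·4 + 7·2 + 2·0) = (2, 12, 14)
w2 = Lw1 = (0·2 + 1·12 + 0·14; 1·2 + 4·12 + 7·14; 0·2 + 7·12 + 2·14) = (12, 148, 112)
w3 = Lw2 = (148, 1388, 1260)
The requested component of w3 is 1260.

1260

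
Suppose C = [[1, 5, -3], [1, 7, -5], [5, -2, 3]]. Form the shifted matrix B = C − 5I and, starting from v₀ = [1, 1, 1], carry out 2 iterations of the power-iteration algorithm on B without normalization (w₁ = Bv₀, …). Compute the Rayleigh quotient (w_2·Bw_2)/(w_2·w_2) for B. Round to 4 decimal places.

-0.9143

B = C − 5I has rows (-4, 5, -3); (1, 2, -5); (5, -2, -2)
w1 = Bv₀ = (-2, -2, 1)
w2 = Bw1 = (-5, -11, -8)
Bw2 = (-11, 13, 13)
w2·Bw2 = -192; w2·w2 = 210; μ ≈ -192/210 = -0.9143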